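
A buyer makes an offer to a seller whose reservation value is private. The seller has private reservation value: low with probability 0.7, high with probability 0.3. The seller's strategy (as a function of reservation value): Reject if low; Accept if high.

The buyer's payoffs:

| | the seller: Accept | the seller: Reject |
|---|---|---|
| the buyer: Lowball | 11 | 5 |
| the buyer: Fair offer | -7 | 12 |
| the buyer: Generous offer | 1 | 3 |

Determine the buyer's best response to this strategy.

Lowball

Compute the buyer's expected payoff for each action, taking the expectation over the seller's type.
E[Lowball] = 0.7·(5) + 0.3·(11) = 6.8
E[Fair offer] = 0.7·(12) + 0.3·(-7) = 6.3
E[Generous offer] = 0.7·(3) + 0.3·(1) = 2.4
Best response: Lowball (6.8 is the largest).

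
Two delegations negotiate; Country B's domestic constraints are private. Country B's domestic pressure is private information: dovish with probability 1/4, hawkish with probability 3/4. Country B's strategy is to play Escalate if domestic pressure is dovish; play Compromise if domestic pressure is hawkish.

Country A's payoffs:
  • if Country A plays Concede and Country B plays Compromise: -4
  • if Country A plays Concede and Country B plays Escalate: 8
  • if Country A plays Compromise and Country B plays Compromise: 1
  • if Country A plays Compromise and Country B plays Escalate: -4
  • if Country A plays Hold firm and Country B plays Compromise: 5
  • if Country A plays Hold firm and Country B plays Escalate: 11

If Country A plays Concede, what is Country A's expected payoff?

Take the expectation over Country B's domestic pressure, weighting each type's action by its prior probability.
E[Concede] = 1/4·8 + 3/4·(-4) = 2 + (-3) = -1

-1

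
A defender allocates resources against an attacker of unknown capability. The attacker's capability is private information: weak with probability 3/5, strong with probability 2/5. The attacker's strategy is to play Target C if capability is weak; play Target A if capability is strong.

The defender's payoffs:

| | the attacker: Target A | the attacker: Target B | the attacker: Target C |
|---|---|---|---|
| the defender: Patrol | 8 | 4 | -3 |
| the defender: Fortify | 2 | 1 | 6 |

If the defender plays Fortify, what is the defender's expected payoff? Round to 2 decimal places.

E[Fortify] = 3/5·6 + 2/5·2 = 18/5 + 4/5 = 22/5

4.40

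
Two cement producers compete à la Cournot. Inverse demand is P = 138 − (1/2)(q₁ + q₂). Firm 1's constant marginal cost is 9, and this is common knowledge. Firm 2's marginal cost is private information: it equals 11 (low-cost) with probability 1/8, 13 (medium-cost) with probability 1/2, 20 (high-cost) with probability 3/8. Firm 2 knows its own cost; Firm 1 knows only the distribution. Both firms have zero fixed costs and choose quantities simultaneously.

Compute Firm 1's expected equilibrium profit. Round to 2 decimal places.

Each type of Firm 2 best-responds to q₁; Firm 1 best-responds to the expected q₂ over Firm 2's types.
Firm 2 with cost c maximizes (138 − (1/2)(q₁+q₂) − c)·q₂, giving q₂(c) = (138 − c − (1/2)q₁).
E[c₂] = 1/8·11 + 1/2·13 + 3/8·20 = 15.375
Firm 1's FOC against E[q₂] yields q₁ = (138 − 2·9 + E[c₂])/(3/2) = (138 − 18 + 15.375)/(3/2) = 90.25.
E[P] = 138 − (1/2)·(q₁ + E[q₂]) = 54.125; Firm 1's expected profit = (E[P] − 9)·q₁ = (54.125 − 9)·90.25 = 4072.53.

4072.53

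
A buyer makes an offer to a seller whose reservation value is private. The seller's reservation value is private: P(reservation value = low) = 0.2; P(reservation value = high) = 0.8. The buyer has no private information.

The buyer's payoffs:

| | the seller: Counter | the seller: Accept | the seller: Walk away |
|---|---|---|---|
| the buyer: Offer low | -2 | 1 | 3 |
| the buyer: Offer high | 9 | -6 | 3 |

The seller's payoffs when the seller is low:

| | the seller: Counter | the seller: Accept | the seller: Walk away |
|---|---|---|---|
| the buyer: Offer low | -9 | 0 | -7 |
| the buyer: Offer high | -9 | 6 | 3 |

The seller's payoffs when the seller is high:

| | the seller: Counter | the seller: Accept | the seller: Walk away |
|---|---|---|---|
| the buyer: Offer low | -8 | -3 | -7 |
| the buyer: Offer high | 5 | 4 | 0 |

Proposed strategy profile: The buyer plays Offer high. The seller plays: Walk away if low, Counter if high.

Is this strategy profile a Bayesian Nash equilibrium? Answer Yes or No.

No

The buyer plays Offer high: E[Offer high] = 0.2·(3) + 0.8·(9) = 7.8; E[Offer low] = -1. Best-responding. ✓
The seller (reservation value low), facing Offer high: Counter gives -9, Accept gives 6, Walk away gives 3. Proposed Walk away is not best — profitable deviation exists. ✗
The seller (reservation value high), facing Offer high: Counter gives 5, Accept gives 4, Walk away gives 0. Proposed Counter is best. ✓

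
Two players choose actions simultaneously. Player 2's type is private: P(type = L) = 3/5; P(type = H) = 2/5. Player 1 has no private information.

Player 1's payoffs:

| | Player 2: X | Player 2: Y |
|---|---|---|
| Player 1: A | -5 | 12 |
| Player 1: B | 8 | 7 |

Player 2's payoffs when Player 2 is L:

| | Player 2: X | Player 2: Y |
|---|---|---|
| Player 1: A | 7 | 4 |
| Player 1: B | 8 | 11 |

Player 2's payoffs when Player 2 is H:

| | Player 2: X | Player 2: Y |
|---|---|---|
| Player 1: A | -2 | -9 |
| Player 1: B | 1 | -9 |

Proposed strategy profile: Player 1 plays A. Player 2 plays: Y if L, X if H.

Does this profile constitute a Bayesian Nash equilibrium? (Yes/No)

No

A profile is a BNE iff every type of every player is best-responding given beliefs about the other side.
Player 1 plays A: E[A] = 3/5·(12) + 2/5·(-5) = 26/5; E[B] = 37/5. Not best-responding. ✗
Player 2 (type L), facing A: X gives 7, Y gives 4. Proposed Y is not best — profitable deviation exists. ✗
Player 2 (type H), facing A: X gives -2, Y gives -9. Proposed X is best. ✓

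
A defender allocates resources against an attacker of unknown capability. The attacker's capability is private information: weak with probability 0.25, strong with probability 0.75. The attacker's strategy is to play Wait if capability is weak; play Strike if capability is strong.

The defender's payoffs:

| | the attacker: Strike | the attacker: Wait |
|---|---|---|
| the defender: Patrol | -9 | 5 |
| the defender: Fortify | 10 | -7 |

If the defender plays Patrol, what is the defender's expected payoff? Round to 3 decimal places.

E[Patrol] = 0.25·5 + 0.75·(-9) = 1.25 + (-6.75) = -5.5

-5.500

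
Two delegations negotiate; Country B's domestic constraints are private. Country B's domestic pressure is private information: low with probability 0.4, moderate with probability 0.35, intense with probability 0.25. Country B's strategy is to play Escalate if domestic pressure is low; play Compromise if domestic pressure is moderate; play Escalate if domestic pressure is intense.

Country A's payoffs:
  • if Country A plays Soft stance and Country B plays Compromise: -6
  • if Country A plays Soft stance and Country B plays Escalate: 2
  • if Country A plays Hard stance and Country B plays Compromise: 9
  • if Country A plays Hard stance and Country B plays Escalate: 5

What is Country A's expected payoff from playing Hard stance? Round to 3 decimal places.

E[Hard stance] = 0.4·5 + 0.35·9 + 0.25·5 = 2 + 3.15 + 1.25 = 6.4

6.400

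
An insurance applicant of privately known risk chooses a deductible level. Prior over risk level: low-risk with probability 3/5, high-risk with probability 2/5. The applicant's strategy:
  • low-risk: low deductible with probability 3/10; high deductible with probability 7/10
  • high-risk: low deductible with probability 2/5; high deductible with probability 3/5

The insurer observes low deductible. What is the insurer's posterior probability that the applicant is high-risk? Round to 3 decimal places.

0.471

Apply Bayes' rule using the sender's strategy as the likelihood.
P(low deductible) = (3/5)·(3/10) + (2/5)·(2/5) = 17/50
P(high-risk | low deductible) = ((2/5)·(2/5)) / (17/50) = (4/25) / (17/50) = 8/17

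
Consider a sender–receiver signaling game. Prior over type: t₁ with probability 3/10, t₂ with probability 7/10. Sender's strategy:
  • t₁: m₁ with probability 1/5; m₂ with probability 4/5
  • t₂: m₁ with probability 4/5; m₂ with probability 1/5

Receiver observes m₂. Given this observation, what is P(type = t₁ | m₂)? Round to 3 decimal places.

P(m₂) = (3/10)·(4/5) + (7/10)·(1/5) = 19/50
P(t₁ | m₂) = ((3/10)·(4/5)) / (19/50) = (6/25) / (19/50) = 12/19

0.632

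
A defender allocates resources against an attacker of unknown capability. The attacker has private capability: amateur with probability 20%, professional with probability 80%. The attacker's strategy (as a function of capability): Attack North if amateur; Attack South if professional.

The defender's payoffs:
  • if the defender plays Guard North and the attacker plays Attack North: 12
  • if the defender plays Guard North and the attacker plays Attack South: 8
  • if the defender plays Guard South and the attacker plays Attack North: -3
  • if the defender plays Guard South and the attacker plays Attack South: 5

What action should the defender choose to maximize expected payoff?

E[Guard North] = 0.2·(12) + 0.8·(8) = 8.8
E[Guard South] = 0.2·(-3) + 0.8·(5) = 3.4
Best response: Guard North (8.8 is the largest).

Guard North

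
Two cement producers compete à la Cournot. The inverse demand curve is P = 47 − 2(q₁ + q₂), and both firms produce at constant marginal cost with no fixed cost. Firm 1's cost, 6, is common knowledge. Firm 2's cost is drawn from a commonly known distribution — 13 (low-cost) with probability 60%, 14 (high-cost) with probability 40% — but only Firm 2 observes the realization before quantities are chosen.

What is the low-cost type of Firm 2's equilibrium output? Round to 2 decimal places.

Firm 2 with cost c maximizes (47 − 2(q₁+q₂) − c)·q₂, giving q₂(c) = (47 − c − 2q₁)/4.
E[c₂] = 0.6·13 + 0.4·14 = 13.4
Firm 1's FOC against E[q₂] yields q₁ = (47 − 2·6 + E[c₂])/6 = (47 − 12 + 13.4)/6 = 8.06667.
q₂(low-cost) = (47 − 13 − 2·8.06667)/4 = 4.46667.

4.47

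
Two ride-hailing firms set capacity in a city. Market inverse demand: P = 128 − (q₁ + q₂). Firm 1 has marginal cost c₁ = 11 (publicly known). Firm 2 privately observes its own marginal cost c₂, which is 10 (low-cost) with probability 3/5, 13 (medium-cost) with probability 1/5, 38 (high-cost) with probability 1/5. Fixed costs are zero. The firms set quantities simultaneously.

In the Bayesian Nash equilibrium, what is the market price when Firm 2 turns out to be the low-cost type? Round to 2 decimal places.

48.63

Type-c best response for Firm 2: q₂(c) = (128 − c)/2 − q₁/2.
Firm 1 maximizes expected profit; its first-order condition is 128 − 2q₁ − E[q₂] − 11 = 0.
Substituting E[q₂] and solving: E[c₂] = 16.2, so q₁ = (128 − 2·11 + 16.2)/3 = 40.7333.
q₂(low-cost) = 38.6333, so P = 128 − (40.7333 + 38.6333) = 48.6333.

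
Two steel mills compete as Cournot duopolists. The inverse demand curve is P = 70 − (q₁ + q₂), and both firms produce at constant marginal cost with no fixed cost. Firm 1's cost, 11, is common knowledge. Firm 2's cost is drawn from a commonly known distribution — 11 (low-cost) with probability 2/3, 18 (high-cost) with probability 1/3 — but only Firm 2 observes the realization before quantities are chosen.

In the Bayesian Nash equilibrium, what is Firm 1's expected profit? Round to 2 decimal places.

417.98

Each type of Firm 2 best-responds to q₁; Firm 1 best-responds to the expected q₂ over Firm 2's types.
Firm 2 with cost c maximizes (70 − (q₁+q₂) − c)·q₂, giving q₂(c) = (70 − c − q₁)/2.
E[c₂] = 2/3·11 + 1/3·18 = 13.3333
Firm 1's FOC against E[q₂] yields q₁ = (70 − 2·11 + E[c₂])/3 = (70 − 22 + 13.3333)/3 = 20.4444.
E[P] = 70 − (q₁ + E[q₂]) = 31.4444; Firm 1's expected profit = (E[P] − 11)·q₁ = (31.4444 − 11)·20.4444 = 417.975.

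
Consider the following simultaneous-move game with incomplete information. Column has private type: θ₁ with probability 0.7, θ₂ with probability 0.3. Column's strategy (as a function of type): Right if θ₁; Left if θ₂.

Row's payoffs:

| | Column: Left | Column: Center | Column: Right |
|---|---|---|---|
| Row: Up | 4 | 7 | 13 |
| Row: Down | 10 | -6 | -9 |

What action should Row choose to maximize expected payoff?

E[Up] = 0.7·(13) + 0.3·(4) = 10.3
E[Down] = 0.7·(-9) + 0.3·(10) = -3.3
Best response: Up (10.3 is the largest).

Up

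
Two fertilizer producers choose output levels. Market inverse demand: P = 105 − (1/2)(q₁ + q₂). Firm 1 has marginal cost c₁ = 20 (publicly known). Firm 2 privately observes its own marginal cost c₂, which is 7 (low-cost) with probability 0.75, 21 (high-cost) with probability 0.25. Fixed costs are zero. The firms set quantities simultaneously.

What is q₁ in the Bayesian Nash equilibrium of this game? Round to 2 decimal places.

50.33

Firm 2 with cost c maximizes (105 − (1/2)(q₁+q₂) − c)·q₂, giving q₂(c) = (105 − c − (1/2)q₁).
E[c₂] = 0.75·7 + 0.25·21 = 10.5
Firm 1's FOC against E[q₂] yields q₁ = (105 − 2·20 + E[c₂])/(3/2) = (105 − 40 + 10.5)/(3/2) = 50.3333.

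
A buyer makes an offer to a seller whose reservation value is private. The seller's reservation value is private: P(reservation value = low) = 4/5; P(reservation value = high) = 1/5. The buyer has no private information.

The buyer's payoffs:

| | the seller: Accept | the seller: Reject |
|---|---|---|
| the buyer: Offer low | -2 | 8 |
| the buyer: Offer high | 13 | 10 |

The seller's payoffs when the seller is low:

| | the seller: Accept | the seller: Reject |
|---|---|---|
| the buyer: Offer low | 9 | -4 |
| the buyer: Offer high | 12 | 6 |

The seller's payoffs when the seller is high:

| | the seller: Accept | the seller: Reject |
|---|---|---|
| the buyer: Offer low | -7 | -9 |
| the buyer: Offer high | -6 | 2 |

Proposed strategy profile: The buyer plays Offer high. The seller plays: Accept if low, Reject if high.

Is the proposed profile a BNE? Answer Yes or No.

Yes

A profile is a BNE iff every type of every player is best-responding given beliefs about the other side.
The buyer plays Offer high: E[Offer high] = 4/5·(13) + 1/5·(10) = 62/5; E[Offer low] = 0. Best-responding. ✓
The seller (reservation value low), facing Offer high: Accept gives 12, Reject gives 6. Proposed Accept is best. ✓
The seller (reservation value high), facing Offer high: Accept gives -6, Reject gives 2. Proposed Reject is best. ✓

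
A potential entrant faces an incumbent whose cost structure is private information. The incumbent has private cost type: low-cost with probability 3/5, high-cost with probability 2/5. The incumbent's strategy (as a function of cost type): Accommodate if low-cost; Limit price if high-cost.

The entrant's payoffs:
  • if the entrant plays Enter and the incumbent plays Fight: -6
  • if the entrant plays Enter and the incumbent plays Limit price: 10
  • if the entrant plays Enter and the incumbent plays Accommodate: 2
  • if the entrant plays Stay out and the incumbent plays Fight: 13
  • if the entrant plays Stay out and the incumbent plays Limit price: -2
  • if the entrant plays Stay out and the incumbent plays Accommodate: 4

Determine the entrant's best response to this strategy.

Enter

Compute the entrant's expected payoff for each action, taking the expectation over the incumbent's type.
E[Enter] = 3/5·(2) + 2/5·(10) = 26/5
E[Stay out] = 3/5·(4) + 2/5·(-2) = 8/5
Best response: Enter (26/5 is the largest).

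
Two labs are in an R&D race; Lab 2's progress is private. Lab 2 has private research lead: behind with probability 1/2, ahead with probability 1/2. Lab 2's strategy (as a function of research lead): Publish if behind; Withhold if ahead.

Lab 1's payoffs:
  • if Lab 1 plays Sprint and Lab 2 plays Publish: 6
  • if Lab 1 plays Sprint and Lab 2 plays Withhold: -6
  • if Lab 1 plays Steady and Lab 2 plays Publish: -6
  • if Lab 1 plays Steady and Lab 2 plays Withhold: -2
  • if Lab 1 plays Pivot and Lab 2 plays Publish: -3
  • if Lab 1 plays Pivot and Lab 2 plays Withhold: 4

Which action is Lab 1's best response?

E[Sprint] = 1/2·(6) + 1/2·(-6) = 0
E[Steady] = 1/2·(-6) + 1/2·(-2) = -4
E[Pivot] = 1/2·(-3) + 1/2·(4) = 1/2
Best response: Pivot (1/2 is the largest).

Pivot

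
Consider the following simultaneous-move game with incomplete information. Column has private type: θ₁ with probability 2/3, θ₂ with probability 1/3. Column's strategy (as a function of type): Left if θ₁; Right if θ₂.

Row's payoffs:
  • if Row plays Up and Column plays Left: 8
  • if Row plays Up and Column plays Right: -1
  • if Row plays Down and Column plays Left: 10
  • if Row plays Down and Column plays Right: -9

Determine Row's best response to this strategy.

E[Up] = 2/3·(8) + 1/3·(-1) = 5
E[Down] = 2/3·(10) + 1/3·(-9) = 11/3
Best response: Up (5 is the largest).

Up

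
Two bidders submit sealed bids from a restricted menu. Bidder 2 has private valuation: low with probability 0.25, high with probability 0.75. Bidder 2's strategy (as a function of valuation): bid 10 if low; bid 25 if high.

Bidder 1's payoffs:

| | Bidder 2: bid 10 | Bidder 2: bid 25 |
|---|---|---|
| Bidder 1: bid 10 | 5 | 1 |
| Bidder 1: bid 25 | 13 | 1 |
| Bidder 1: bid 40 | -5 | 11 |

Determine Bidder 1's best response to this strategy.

E[bid 10] = 0.25·(5) + 0.75·(1) = 2
E[bid 25] = 0.25·(13) + 0.75·(1) = 4
E[bid 40] = 0.25·(-5) + 0.75·(11) = 7
Best response: bid 40 (7 is the largest).

bid 40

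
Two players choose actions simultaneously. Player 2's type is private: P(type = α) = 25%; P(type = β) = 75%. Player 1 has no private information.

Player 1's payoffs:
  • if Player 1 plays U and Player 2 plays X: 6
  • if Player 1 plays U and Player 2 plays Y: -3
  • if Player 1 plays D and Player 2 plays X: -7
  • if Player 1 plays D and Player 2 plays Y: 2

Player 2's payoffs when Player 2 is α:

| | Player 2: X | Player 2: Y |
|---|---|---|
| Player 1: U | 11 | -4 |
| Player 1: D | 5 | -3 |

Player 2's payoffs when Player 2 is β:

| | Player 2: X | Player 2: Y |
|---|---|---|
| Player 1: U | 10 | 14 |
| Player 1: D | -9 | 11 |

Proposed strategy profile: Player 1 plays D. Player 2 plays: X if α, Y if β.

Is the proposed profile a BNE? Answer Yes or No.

Player 1 plays D: E[D] = 0.25·(-7) + 0.75·(2) = -0.25; E[U] = -0.75. Best-responding. ✓
Player 2 (type α), facing D: X gives 5, Y gives -3. Proposed X is best. ✓
Player 2 (type β), facing D: X gives -9, Y gives 11. Proposed Y is best. ✓

Yes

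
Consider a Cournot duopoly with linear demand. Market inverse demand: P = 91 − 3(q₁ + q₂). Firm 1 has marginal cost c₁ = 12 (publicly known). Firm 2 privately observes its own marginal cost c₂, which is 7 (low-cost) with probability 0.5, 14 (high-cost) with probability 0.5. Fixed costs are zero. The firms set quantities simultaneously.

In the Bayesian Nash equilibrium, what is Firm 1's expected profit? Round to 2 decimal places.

Type-c best response for Firm 2: q₂(c) = (91 − c)/6 − q₁/2.
Firm 1 maximizes expected profit; its first-order condition is 91 − 6q₁ − 3E[q₂] − 12 = 0.
Substituting E[q₂] and solving: E[c₂] = 10.5, so q₁ = (91 − 2·12 + 10.5)/9 = 8.61111.
E[P] = 91 − 3·(q₁ + E[q₂]) = 37.8333; Firm 1's expected profit = (E[P] − 12)·q₁ = (37.8333 − 12)·8.61111 = 222.454.

222.45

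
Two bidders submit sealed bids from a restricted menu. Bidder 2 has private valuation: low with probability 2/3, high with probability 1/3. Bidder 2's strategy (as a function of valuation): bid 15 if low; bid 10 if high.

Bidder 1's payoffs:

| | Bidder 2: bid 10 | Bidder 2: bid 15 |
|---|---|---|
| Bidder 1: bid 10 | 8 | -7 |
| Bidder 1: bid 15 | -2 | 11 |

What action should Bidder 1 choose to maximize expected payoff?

bid 15

E[bid 10] = 2/3·(-7) + 1/3·(8) = -2
E[bid 15] = 2/3·(11) + 1/3·(-2) = 20/3
Best response: bid 15 (20/3 is the largest).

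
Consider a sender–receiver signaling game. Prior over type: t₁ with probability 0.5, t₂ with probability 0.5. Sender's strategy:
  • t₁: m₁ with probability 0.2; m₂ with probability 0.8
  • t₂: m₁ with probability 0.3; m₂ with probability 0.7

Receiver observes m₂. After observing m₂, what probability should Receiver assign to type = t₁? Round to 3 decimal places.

0.533

Apply Bayes' rule using the sender's strategy as the likelihood.
P(m₂) = 0.5·0.8 + 0.5·0.7 = 0.75
P(t₁ | m₂) = (0.5·0.8) / 0.75 = 0.4 / 0.75 = 0.533333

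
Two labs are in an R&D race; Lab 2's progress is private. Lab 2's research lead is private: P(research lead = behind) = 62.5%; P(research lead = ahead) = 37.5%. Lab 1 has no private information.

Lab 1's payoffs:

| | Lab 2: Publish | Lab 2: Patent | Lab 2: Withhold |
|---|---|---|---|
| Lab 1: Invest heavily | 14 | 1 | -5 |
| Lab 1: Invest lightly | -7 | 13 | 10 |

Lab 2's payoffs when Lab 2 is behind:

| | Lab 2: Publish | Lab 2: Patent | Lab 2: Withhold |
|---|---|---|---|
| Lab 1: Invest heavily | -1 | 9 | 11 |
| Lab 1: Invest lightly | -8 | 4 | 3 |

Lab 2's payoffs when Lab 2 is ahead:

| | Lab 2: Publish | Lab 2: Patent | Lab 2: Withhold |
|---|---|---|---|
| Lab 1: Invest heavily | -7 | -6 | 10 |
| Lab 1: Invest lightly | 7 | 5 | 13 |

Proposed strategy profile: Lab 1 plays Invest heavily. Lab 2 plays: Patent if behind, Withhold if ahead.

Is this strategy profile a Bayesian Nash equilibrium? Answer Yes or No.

No

Lab 1 plays Invest heavily: E[Invest heavily] = 0.625·(1) + 0.375·(-5) = -1.25; E[Invest lightly] = 11.875. Not best-responding. ✗
Lab 2 (research lead behind), facing Invest heavily: Publish gives -1, Patent gives 9, Withhold gives 11. Proposed Patent is not best — profitable deviation exists. ✗
Lab 2 (research lead ahead), facing Invest heavily: Publish gives -7, Patent gives -6, Withhold gives 10. Proposed Withhold is best. ✓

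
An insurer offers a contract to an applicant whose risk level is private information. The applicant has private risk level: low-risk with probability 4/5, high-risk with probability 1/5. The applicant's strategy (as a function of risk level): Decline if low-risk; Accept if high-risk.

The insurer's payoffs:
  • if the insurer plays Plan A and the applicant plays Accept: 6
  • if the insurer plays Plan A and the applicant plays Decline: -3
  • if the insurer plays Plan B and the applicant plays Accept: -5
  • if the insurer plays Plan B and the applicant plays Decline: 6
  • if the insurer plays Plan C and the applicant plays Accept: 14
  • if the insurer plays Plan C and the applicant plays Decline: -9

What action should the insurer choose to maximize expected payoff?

Plan B

E[Plan A] = 4/5·(-3) + 1/5·(6) = -6/5
E[Plan B] = 4/5·(6) + 1/5·(-5) = 19/5
E[Plan C] = 4/5·(-9) + 1/5·(14) = -22/5
Best response: Plan B (19/5 is the largest).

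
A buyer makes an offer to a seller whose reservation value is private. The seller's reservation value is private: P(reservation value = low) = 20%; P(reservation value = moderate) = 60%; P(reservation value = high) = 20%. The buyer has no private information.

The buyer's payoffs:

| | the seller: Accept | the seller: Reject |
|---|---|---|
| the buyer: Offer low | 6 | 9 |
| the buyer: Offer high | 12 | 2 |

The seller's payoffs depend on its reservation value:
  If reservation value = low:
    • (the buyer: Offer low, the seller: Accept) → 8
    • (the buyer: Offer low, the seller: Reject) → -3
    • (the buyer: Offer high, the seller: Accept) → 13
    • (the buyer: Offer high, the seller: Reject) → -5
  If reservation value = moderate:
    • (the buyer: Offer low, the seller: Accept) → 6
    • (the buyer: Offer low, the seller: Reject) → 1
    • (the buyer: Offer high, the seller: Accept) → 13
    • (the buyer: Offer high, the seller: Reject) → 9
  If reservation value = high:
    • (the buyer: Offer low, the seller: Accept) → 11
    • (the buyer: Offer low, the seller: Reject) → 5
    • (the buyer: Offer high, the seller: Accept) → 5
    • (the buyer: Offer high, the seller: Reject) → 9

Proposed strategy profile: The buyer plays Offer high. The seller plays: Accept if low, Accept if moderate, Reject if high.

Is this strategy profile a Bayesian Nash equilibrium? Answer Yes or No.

The buyer plays Offer high: E[Offer high] = 0.2·(12) + 0.6·(12) + 0.2·(2) = 10; E[Offer low] = 6.6. Best-responding. ✓
The seller (reservation value low), facing Offer high: Accept gives 13, Reject gives -5. Proposed Accept is best. ✓
The seller (reservation value moderate), facing Offer high: Accept gives 13, Reject gives 9. Proposed Accept is best. ✓
The seller (reservation value high), facing Offer high: Accept gives 5, Reject gives 9. Proposed Reject is best. ✓

Yes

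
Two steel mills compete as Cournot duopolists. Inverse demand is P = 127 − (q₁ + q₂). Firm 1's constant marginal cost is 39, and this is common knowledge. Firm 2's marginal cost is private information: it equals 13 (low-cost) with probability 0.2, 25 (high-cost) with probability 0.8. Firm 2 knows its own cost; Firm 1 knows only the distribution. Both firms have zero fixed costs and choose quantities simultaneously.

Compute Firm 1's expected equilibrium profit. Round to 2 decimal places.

Each type of Firm 2 best-responds to q₁; Firm 1 best-responds to the expected q₂ over Firm 2's types.
Firm 2 with cost c maximizes (127 − (q₁+q₂) − c)·q₂, giving q₂(c) = (127 − c − q₁)/2.
E[c₂] = 0.2·13 + 0.8·25 = 22.6
Firm 1's FOC against E[q₂] yields q₁ = (127 − 2·39 + E[c₂])/3 = (127 − 78 + 22.6)/3 = 23.8667.
E[P] = 127 − (q₁ + E[q₂]) = 62.8667; Firm 1's expected profit = (E[P] − 39)·q₁ = (62.8667 − 39)·23.8667 = 569.618.

569.62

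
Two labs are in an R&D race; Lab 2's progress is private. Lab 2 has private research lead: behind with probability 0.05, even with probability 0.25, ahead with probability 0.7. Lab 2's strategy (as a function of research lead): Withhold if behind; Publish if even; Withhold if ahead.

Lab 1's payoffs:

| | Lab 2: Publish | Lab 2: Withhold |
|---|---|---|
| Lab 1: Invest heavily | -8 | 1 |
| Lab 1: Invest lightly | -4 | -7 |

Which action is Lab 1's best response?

Compute Lab 1's expected payoff for each action, taking the expectation over Lab 2's type.
E[Invest heavily] = 0.05·(1) + 0.25·(-8) + 0.7·(1) = -1.25
E[Invest lightly] = 0.05·(-7) + 0.25·(-4) + 0.7·(-7) = -6.25
Best response: Invest heavily (-1.25 is the largest).

Invest heavily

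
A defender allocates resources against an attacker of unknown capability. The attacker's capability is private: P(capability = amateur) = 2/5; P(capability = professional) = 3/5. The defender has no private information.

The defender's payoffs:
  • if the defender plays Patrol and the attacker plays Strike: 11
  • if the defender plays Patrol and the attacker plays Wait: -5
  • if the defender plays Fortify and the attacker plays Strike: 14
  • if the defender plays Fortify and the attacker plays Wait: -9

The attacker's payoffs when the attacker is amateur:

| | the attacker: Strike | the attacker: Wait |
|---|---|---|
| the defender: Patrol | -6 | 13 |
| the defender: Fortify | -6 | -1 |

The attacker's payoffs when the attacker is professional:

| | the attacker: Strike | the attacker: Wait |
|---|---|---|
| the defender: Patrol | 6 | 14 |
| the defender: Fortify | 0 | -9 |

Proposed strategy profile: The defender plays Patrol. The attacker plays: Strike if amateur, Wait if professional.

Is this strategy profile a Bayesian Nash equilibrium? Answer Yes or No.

No

A profile is a BNE iff every type of every player is best-responding given beliefs about the other side.
The defender plays Patrol: E[Patrol] = 2/5·(11) + 3/5·(-5) = 7/5; E[Fortify] = 1/5. Best-responding. ✓
The attacker (capability amateur), facing Patrol: Strike gives -6, Wait gives 13. Proposed Strike is not best — profitable deviation exists. ✗
The attacker (capability professional), facing Patrol: Strike gives 6, Wait gives 14. Proposed Wait is best. ✓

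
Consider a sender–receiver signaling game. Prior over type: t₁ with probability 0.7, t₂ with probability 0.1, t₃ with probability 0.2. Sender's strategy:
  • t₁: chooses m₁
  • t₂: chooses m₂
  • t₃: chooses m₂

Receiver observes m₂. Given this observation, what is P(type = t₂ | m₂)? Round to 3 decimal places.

P(m₂) = 0.7·0 + 0.1·1 + 0.2·1 = 0.3
P(t₂ | m₂) = (0.1·1) / 0.3 = 0.1 / 0.3 = 0.333333

0.333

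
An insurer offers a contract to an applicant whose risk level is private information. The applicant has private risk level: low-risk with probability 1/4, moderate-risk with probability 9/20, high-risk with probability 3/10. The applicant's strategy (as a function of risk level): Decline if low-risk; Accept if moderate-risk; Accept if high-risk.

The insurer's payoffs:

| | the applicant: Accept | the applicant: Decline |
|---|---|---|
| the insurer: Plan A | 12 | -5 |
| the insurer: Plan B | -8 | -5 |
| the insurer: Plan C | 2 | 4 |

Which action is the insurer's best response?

Compute the insurer's expected payoff for each action, taking the expectation over the applicant's type.
E[Plan A] = 1/4·(-5) + 9/20·(12) + 3/10·(12) = 31/4
E[Plan B] = 1/4·(-5) + 9/20·(-8) + 3/10·(-8) = -29/4
E[Plan C] = 1/4·(4) + 9/20·(2) + 3/10·(2) = 5/2
Best response: Plan A (31/4 is the largest).

Plan A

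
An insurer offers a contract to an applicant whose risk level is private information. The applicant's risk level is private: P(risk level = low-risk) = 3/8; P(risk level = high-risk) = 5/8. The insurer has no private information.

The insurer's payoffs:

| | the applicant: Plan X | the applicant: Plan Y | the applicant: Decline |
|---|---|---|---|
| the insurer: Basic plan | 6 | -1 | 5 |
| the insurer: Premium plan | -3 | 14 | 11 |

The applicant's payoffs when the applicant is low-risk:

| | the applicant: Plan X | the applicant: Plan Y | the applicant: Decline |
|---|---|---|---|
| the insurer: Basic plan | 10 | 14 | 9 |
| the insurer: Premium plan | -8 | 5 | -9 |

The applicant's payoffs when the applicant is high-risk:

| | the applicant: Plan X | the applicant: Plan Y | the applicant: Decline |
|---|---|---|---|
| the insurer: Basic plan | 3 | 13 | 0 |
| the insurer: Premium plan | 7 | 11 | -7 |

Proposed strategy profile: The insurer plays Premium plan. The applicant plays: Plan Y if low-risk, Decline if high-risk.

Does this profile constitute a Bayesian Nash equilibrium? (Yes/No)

No

A profile is a BNE iff every type of every player is best-responding given beliefs about the other side.
The insurer plays Premium plan: E[Premium plan] = 3/8·(14) + 5/8·(11) = 97/8; E[Basic plan] = 11/4. Best-responding. ✓
The applicant (risk level low-risk), facing Premium plan: Plan X gives -8, Plan Y gives 5, Decline gives -9. Proposed Plan Y is best. ✓
The applicant (risk level high-risk), facing Premium plan: Plan X gives 7, Plan Y gives 11, Decline gives -7. Proposed Decline is not best — profitable deviation exists. ✗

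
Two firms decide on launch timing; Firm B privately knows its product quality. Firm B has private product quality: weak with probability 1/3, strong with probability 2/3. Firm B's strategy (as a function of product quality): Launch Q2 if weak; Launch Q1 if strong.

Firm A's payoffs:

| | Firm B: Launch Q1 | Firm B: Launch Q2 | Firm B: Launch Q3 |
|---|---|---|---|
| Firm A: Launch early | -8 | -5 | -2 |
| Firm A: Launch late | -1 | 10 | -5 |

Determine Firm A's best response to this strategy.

Launch late

Compute Firm A's expected payoff for each action, taking the expectation over Firm B's type.
E[Launch early] = 1/3·(-5) + 2/3·(-8) = -7
E[Launch late] = 1/3·(10) + 2/3·(-1) = 8/3
Best response: Launch late (8/3 is the largest).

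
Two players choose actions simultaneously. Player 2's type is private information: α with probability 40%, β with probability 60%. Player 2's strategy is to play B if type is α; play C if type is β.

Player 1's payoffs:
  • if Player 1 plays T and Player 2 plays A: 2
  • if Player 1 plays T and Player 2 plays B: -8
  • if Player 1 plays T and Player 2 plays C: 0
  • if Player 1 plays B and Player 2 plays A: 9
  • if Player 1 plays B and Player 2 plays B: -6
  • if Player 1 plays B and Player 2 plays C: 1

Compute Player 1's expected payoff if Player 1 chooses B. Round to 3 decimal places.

-1.800

E[B] = 0.4·(-6) + 0.6·1 = (-2.4) + 0.6 = -1.8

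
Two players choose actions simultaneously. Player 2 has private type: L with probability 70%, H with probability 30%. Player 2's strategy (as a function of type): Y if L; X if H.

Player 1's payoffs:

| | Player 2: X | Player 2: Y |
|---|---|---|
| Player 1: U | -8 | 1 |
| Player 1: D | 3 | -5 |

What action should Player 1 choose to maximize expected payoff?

U

Compute Player 1's expected payoff for each action, taking the expectation over Player 2's type.
E[U] = 0.7·(1) + 0.3·(-8) = -1.7
E[D] = 0.7·(-5) + 0.3·(3) = -2.6
Best response: U (-1.7 is the largest).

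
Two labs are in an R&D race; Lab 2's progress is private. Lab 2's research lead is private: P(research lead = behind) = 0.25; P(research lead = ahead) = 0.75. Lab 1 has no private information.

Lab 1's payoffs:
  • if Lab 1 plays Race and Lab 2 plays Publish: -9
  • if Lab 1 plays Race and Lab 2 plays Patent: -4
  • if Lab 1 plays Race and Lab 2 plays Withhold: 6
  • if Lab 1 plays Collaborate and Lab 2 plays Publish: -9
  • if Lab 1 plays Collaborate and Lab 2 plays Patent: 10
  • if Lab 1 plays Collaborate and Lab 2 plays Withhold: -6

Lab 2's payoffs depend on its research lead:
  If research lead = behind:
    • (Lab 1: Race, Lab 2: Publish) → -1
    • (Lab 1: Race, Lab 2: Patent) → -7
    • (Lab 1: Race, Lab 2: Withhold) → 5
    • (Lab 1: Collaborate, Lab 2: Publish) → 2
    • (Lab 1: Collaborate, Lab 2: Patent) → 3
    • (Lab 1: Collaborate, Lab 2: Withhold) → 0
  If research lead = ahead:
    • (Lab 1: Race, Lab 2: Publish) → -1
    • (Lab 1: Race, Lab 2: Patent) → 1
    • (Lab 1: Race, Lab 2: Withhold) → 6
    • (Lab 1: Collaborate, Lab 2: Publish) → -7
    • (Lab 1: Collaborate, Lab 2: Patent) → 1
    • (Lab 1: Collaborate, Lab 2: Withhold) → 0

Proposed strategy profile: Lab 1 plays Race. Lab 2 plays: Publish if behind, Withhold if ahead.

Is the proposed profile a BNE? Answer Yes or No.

A profile is a BNE iff every type of every player is best-responding given beliefs about the other side.
Lab 1 plays Race: E[Race] = 0.25·(-9) + 0.75·(6) = 2.25; E[Collaborate] = -6.75. Best-responding. ✓
Lab 2 (research lead behind), facing Race: Publish gives -1, Patent gives -7, Withhold gives 5. Proposed Publish is not best — profitable deviation exists. ✗
Lab 2 (research lead ahead), facing Race: Publish gives -1, Patent gives 1, Withhold gives 6. Proposed Withhold is best. ✓

No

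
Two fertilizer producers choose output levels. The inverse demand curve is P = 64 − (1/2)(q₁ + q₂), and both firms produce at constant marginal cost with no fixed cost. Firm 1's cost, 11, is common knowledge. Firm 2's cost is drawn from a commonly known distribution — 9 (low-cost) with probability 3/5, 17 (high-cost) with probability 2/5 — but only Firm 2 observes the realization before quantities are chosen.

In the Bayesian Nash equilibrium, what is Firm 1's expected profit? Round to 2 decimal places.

652.81

Type-c best response for Firm 2: q₂(c) = (64 − c) − q₁/2.
Firm 1 maximizes expected profit; its first-order condition is 64 − q₁ − (1/2)E[q₂] − 11 = 0.
Substituting E[q₂] and solving: E[c₂] = 12.2, so q₁ = (64 − 2·11 + 12.2)/(3/2) = 36.1333.
E[P] = 64 − (1/2)·(q₁ + E[q₂]) = 29.0667; Firm 1's expected profit = (E[P] − 11)·q₁ = (29.0667 − 11)·36.1333 = 652.809.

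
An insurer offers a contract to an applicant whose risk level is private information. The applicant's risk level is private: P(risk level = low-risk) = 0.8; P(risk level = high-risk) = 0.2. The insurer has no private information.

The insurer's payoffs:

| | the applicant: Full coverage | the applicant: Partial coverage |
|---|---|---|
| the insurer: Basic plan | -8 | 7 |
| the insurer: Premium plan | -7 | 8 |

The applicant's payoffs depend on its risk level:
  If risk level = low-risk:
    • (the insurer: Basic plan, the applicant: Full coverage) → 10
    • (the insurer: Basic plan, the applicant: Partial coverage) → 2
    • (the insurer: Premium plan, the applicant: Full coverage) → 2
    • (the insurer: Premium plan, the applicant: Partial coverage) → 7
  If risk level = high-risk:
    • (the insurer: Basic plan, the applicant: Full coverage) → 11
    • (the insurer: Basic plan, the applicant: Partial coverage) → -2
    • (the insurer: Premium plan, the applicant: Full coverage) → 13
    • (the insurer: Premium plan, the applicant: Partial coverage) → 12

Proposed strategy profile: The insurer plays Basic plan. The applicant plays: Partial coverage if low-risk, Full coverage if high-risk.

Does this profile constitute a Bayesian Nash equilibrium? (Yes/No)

A profile is a BNE iff every type of every player is best-responding given beliefs about the other side.
The insurer plays Basic plan: E[Basic plan] = 0.8·(7) + 0.2·(-8) = 4; E[Premium plan] = 5. Not best-responding. ✗
The applicant (risk level low-risk), facing Basic plan: Full coverage gives 10, Partial coverage gives 2. Proposed Partial coverage is not best — profitable deviation exists. ✗
The applicant (risk level high-risk), facing Basic plan: Full coverage gives 11, Partial coverage gives -2. Proposed Full coverage is best. ✓

No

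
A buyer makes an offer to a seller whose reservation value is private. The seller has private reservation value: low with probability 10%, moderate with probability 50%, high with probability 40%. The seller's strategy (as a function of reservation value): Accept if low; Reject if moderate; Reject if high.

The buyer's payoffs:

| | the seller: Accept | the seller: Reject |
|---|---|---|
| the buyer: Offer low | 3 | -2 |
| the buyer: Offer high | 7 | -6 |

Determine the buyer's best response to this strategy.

Offer low

E[Offer low] = 0.1·(3) + 0.5·(-2) + 0.4·(-2) = -1.5
E[Offer high] = 0.1·(7) + 0.5·(-6) + 0.4·(-6) = -4.7
Best response: Offer low (-1.5 is the largest).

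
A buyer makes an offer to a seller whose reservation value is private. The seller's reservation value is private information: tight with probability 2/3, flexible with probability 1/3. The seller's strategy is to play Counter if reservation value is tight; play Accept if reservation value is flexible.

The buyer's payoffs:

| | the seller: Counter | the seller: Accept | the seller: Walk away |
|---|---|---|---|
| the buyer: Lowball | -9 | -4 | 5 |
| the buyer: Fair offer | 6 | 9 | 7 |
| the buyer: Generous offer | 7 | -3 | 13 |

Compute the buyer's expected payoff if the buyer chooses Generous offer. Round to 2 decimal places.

3.67

E[Generous offer] = 2/3·7 + 1/3·(-3) = 14/3 + (-1) = 11/3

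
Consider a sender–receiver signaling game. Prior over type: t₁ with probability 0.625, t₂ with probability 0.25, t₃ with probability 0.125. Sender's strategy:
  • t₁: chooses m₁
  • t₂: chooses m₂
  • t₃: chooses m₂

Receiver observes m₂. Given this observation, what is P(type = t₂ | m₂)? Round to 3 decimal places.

0.667

P(m₂) = 0.625·0 + 0.25·1 + 0.125·1 = 0.375
P(t₂ | m₂) = (0.25·1) / 0.375 = 0.25 / 0.375 = 0.666667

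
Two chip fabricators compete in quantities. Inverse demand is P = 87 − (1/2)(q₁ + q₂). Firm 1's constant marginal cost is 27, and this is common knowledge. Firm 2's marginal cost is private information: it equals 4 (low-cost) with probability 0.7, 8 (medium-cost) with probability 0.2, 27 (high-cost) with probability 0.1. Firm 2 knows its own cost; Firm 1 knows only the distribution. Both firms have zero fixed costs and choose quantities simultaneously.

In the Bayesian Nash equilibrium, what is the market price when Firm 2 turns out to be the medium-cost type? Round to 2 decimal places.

40.82

Firm 2 with cost c maximizes (87 − (1/2)(q₁+q₂) − c)·q₂, giving q₂(c) = (87 − c − (1/2)q₁).
E[c₂] = 0.7·4 + 0.2·8 + 0.1·27 = 7.1
Firm 1's FOC against E[q₂] yields q₁ = (87 − 2·27 + E[c₂])/(3/2) = (87 − 54 + 7.1)/(3/2) = 26.7333.
q₂(medium-cost) = 65.6333, so P = 87 − (1/2)·(26.7333 + 65.6333) = 40.8167.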